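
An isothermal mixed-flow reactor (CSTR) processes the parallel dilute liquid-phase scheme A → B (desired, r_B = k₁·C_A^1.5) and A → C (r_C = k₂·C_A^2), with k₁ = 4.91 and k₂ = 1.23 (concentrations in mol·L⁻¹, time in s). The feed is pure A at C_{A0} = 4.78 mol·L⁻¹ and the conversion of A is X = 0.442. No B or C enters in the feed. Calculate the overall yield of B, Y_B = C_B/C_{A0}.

Exit C_A = C_{A0}(1−X) = 4.78×0.558 = 2.667 mol·L⁻¹.
A CSTR operates uniformly at the exit composition, giving r_B = 21.39 and r_C = 8.750 (each k·C_A^n at C_A = 2.667).
Fraction of consumed A going to B: r_B/(r_B+r_C) = 0.7097.
C_B = 0.7097·C_{A0}·X = 0.7097×4.78×0.442 = 1.50 mol·L⁻¹; Y_B = C_B/C_{A0} = 0.314.

0.314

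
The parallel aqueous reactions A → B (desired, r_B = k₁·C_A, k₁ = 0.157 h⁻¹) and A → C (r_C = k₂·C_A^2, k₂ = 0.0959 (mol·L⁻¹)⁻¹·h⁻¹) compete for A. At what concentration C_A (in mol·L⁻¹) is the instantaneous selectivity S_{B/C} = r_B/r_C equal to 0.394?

S_{B/C} = (k₁/k₂)·C_A⁻¹ ⇒ C_A = (S·k₂/k₁)^(-1).
= (0.394×0.0959/0.157)^(-1) = (0.2407)^(-1) = 4.16 mol·L⁻¹.

4.16 mol·L⁻¹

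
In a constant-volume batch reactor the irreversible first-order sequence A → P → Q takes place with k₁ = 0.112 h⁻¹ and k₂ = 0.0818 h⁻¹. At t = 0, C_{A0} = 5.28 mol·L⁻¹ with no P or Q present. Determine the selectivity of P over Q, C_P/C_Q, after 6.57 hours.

For first-order series with pure A initially, C_P(t) = k₁C_{A0}/(k₂−k₁)·(e^(−k₁t) − e^(−k₂t)).
e^(−k₁t) = e^(−0.112×6.57) = e^(−0.7358) = 0.4791; e^(−k₂t) = e^(−0.5374) = 0.5843.
C_P = 0.112×5.28/(0.0818−0.112) × (0.4791−0.5843) = (-19.58)×(-0.1051) = 2.059 mol·L⁻¹.
C_A = C_{A0}e^(−k₁t) = 2.530 mol·L⁻¹, so C_Q = C_{A0}−C_A−C_P = 0.6914 mol·L⁻¹; C_P/C_Q = 2.98.

2.98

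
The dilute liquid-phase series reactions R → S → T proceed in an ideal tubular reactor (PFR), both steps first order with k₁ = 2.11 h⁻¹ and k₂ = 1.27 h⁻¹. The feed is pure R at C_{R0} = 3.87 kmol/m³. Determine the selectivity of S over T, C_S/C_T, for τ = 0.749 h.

Solving the coupled first-order balances gives C_S(τ) = [k₁/(k₂−k₁)]·C_{R0}·(e^(−k₁τ) − e^(−k₂τ)).
e^(−k₁τ) = e^(−2.11×0.749) = e^(−1.580) = 0.2059; e^(−k₂τ) = e^(−0.9512) = 0.3863.
C_S = 2.11×3.87/(1.27−2.11) × (0.2059−0.3863) = (-9.721)×(-0.1804) = 1.753 kmol/m³.
C_R = C_{R0}e^(−k₁τ) = 0.7968 kmol/m³, so C_T = C_{R0}−C_R−C_S = 1.320 kmol/m³; C_S/C_T = 1.33.

1.33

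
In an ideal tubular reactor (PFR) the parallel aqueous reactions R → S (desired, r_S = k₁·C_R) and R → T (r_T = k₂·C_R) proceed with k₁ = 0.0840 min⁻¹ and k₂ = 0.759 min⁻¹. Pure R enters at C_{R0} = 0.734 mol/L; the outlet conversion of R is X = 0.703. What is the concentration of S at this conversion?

C_R = C_{R0}(1−X) = 0.2180 mol/L.
Both paths are first order in R, so the instantaneous fraction to S is constant: dC_S/d(−C_R) = k₁/(k₁+k₂) = 0.09964.
C_S = 0.09964·(C_{R0}−C_R) = 0.09964×0.5160 = 0.0514 mol/L.

0.0514 mol/L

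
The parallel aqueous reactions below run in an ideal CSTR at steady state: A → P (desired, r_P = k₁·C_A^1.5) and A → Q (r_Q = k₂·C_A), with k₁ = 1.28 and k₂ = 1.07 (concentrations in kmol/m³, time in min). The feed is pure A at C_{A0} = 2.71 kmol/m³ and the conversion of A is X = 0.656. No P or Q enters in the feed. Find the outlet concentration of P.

Exit C_A = C_{A0}(1−X) = 2.71×0.344 = 0.9322 kmol/m³.
In a CSTR the entire volume is at exit conditions, so r_P = 1.28×0.9322^1.5 = 1.152 and r_Q = 1.07×0.9322 = 0.9975.
Fraction of consumed A going to P: r_P/(r_P+r_Q) = 0.5360.
C_P = 0.5360·C_{A0}·X = 0.5360×2.71×0.656 = 0.953 kmol/m³.

0.953 kmol/m³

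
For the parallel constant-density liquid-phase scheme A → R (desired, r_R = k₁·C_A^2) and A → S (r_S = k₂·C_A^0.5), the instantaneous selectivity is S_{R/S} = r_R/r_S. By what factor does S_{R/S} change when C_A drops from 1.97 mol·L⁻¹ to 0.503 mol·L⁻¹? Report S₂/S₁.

S_{R/S} = (k₁/k₂)·C_A^1.5, so S₂/S₁ = (C_{A,2}/C_{A,1})^1.5.
= (0.503/1.97)^1.5 = (0.2553)^1.5 = 0.129.
Selectivity toward R falls as C_A falls — high-concentration operation is favoured.

0.129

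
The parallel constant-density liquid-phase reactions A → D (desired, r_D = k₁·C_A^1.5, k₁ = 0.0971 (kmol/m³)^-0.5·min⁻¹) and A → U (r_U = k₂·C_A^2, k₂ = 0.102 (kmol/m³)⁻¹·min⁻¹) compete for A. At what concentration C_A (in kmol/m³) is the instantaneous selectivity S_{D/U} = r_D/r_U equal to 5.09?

0.0350 kmol/m³

S_{D/U} = (k₁/k₂)·C_A^-0.5 ⇒ C_A = (S·k₂/k₁)^(-2).
= (5.09×0.102/0.0971)^(-2) = (5.347)^(-2) = 0.0350 kmol/m³.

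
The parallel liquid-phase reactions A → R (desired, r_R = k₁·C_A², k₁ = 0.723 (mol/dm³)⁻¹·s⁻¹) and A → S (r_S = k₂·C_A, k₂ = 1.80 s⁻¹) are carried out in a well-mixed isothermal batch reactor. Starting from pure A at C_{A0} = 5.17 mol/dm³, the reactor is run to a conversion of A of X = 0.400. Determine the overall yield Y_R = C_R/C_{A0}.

C_A = C_{A0}(1−X) = 3.102 mol/dm³.
Along a PFR/batch, dC_S/dC_A = −r_S/(r_R+r_S) = −k₂/(k₂+k₁·C_A).
Integrating from C_{A0} to C_A: C_S = (1.80/0.723)·ln[(1.80+0.723·5.17)/(1.80+0.723·3.10)] = 2.490·ln(5.538/4.043) = 0.7835 mol/dm³.
Then C_R = (C_{A0}−C_A) − C_S = 2.068 − 0.7835 = 1.285 mol/dm³.
Y_R = C_R/C_{A0} = 1.285/5.17 = 0.248.

0.248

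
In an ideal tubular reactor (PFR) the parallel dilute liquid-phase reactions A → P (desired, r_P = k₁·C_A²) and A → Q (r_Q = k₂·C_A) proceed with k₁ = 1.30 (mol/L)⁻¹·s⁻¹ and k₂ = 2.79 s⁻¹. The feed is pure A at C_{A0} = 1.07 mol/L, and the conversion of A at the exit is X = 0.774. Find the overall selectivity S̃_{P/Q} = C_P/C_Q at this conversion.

C_A = C_{A0}(1−X) = 0.2418 mol/L.
Along a PFR/batch, dC_Q/dC_A = −r_Q/(r_P+r_Q) = −k₂/(k₂+k₁·C_A).
Integrating from C_{A0} to C_A: C_Q = (2.79/1.30)·ln[(2.79+1.30·1.07)/(2.79+1.30·0.242)] = 2.146·ln(4.181/3.104) = 0.6390 mol/L.
Then C_P = (C_{A0}−C_A) − C_Q = 0.8282 − 0.6390 = 0.1892 mol/L.
S̃_{P/Q} = C_P/C_Q = 0.1892/0.6390 = 0.296.

0.296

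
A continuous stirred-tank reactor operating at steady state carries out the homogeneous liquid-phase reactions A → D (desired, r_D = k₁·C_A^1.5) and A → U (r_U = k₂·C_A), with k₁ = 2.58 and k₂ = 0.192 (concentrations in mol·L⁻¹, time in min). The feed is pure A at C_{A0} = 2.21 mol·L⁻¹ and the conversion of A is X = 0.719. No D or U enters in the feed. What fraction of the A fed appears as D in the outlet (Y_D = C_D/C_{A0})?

0.657

Exit C_A = C_{A0}(1−X) = 2.21×0.281 = 0.6210 mol·L⁻¹.
Rates in a CSTR are evaluated at the outlet concentration: r_D = 2.58×0.6210^1.5 = 1.263, r_U = 0.192×0.6210 = 0.1192.
Fraction of consumed A going to D: r_D/(r_D+r_U) = 0.9137.
C_D = 0.9137·C_{A0}·X = 0.9137×2.21×0.719 = 1.45 mol·L⁻¹; Y_D = C_D/C_{A0} = 0.657.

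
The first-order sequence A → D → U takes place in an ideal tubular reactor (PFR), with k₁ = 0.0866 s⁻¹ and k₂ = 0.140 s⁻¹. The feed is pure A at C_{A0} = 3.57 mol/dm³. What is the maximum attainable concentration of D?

1.01 mol/dm³

Evaluating C_D at τ_opt = ln(k₂/k₁)/(k₂−k₁) gives C_{D,max}/C_{A0} = (k₁/k₂)^[k₂/(k₂−k₁)].
= (0.0866/0.140)^(0.140/(0.140−0.0866)) = (0.6186)^(2.622) = 0.2838.
C_{D,max} = 0.2838×3.57 = 1.01 mol/dm³.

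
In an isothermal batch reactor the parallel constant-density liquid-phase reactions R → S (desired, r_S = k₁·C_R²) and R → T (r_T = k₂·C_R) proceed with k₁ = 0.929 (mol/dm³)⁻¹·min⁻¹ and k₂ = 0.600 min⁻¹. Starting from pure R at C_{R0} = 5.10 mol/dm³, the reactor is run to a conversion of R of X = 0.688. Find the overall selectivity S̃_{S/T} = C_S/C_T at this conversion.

C_R = C_{R0}(1−X) = 1.591 mol/dm³.
Along a PFR/batch, dC_T/dC_R = −r_T/(r_S+r_T) = −k₂/(k₂+k₁·C_R).
Integrating from C_{R0} to C_R: C_T = (0.600/0.929)·ln[(0.600+0.929·5.10)/(0.600+0.929·1.59)] = 0.6459·ln(5.338/2.078) = 0.6092 mol/dm³.
Then C_S = (C_{R0}−C_R) − C_T = 3.509 − 0.6092 = 2.900 mol/dm³.
S̃_{S/T} = C_S/C_T = 2.900/0.6092 = 4.76.

4.76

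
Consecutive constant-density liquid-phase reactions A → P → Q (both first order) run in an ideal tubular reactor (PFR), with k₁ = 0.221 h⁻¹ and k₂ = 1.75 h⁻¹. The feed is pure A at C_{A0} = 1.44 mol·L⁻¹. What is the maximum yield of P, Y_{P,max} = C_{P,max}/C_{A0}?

At the optimum, C_{P,max}/C_{A0} = (k₁/k₂)^[k₂/(k₂−k₁)].
= (0.221/1.75)^(1.75/(1.75−0.221)) = (0.1263)^(1.145) = 0.09364.

0.0936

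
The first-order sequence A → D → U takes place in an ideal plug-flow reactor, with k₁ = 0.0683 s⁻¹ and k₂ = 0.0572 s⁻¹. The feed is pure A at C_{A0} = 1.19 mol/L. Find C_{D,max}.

0.477 mol/L

For a first-order series the maximum intermediate yield is C_{D,max}/C_{A0} = (k₁/k₂)^[k₂/(k₂−k₁)].
= (0.0683/0.0572)^(0.0572/(0.0572−0.0683)) = (1.194)^(-5.153) = 0.4009.
C_{D,max} = 0.4009×1.19 = 0.477 mol/L.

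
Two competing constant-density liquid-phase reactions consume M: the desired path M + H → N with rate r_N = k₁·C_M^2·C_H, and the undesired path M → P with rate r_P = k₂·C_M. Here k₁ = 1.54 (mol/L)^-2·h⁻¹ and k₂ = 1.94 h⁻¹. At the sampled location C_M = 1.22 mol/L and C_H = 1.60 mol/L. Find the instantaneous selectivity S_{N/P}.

1.55

S_{N/P} = r_N/r_P = (k₁·C_M^2·C_H)/(k₂·C_M) = (k₁/k₂)·C_M·C_H.
= (1.54×1.220^2×1.600) / (1.94×1.220) = 3.667/2.367 = 1.55.
Since the desired path is higher order in M, keeping C_M high (PFR or concentrated feed) favours N.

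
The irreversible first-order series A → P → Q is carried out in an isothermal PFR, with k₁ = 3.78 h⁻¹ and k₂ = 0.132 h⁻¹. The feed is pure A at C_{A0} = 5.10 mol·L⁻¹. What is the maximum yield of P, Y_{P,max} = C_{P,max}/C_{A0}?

For a first-order series the maximum intermediate yield is C_{P,max}/C_{A0} = (k₁/k₂)^[k₂/(k₂−k₁)].
= (3.78/0.132)^(0.132/(0.132−3.78)) = (28.64)^(-0.03618) = 0.8857.

0.886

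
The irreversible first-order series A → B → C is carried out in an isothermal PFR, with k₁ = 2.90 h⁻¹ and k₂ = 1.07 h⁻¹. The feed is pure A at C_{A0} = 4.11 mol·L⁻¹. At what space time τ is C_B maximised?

For first-order series the maximum of C_B occurs at τ_opt = ln(k₂/k₁)/(k₂−k₁).
= ln(1.07/2.90)/(1.07−2.90) = ln(0.3690)/-1.830 = -0.9971/-1.830 = 0.545 h.

0.545 h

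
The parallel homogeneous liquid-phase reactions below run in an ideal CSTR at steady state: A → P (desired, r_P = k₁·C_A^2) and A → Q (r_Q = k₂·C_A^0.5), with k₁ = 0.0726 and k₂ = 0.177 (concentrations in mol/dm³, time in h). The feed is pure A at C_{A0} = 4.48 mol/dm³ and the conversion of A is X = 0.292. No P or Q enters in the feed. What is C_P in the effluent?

Exit C_A = C_{A0}(1−X) = 4.48×0.708 = 3.172 mol/dm³.
Rates in a CSTR are evaluated at the outlet concentration: r_P = 0.0726×3.172^2 = 0.7304, r_Q = 0.177×3.172^0.5 = 0.3152.
Fraction of consumed A going to P: r_P/(r_P+r_Q) = 0.6985.
C_P = 0.6985·C_{A0}·X = 0.6985×4.48×0.292 = 0.914 mol/dm³.

0.914 mol/dm³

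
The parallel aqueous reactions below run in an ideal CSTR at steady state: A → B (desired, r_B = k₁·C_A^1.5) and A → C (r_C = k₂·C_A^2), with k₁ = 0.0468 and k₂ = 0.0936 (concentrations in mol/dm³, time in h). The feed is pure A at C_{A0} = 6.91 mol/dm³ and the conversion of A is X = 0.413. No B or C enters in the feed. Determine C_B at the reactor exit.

0.568 mol/dm³

Exit C_A = C_{A0}(1−X) = 6.91×0.587 = 4.056 mol/dm³.
A CSTR operates uniformly at the exit composition, giving r_B = 0.3823 and r_C = 1.540 (each k·C_A^n at C_A = 4.056).
Fraction of consumed A going to B: r_B/(r_B+r_C) = 0.1989.
C_B = 0.1989·C_{A0}·X = 0.1989×6.91×0.413 = 0.568 mol/dm³.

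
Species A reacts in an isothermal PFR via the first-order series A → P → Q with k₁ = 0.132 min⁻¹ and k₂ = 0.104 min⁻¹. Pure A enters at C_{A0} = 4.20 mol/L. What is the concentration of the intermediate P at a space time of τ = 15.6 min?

The intermediate concentration in a first-order A→B→C sequence is C_P = k₁C_{A0}(e^(−k₁τ) − e^(−k₂τ))/(k₂−k₁).
e^(−k₁τ) = e^(−0.132×15.6) = e^(−2.059) = 0.1276; e^(−k₂τ) = e^(−1.622) = 0.1974.
C_P = 0.132×4.20/(0.104−0.132) × (0.1276−0.1974) = (-19.80)×(-0.06987) = 1.383 mol/L.

1.38 mol/L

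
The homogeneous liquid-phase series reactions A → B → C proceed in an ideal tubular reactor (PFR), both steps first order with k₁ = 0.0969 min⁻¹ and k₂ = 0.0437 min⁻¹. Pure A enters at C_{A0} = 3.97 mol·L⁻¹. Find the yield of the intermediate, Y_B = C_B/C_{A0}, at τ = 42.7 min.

0.253

Solving the coupled first-order balances gives C_B(τ) = [k₁/(k₂−k₁)]·C_{A0}·(e^(−k₁τ) − e^(−k₂τ)).
e^(−k₁τ) = e^(−0.0969×42.7) = e^(−4.138) = 0.01596; e^(−k₂τ) = e^(−1.866) = 0.1547.
C_B = 0.0969×3.97/(0.0437−0.0969) × (0.01596−0.1547) = (-7.231)×(-0.1388) = 1.004 mol·L⁻¹.
Y_B = C_B/C_{A0} = 1.004/3.97 = 0.253.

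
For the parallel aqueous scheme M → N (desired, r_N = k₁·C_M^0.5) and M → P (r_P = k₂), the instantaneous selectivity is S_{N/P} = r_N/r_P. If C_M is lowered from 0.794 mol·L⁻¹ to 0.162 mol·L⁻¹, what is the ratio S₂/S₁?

S_{N/P} = (k₁/k₂)·C_M^0.5, so S₂/S₁ = (C_{M,2}/C_{M,1})^0.5.
= (0.162/0.794)^0.5 = (0.2040)^0.5 = 0.452.

0.452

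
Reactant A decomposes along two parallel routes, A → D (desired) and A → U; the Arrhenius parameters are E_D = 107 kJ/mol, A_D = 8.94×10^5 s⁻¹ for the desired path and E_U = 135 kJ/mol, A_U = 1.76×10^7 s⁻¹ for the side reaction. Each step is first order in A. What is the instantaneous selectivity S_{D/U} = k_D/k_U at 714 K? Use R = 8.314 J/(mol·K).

5.68

With equal orders, S_{D/U} = k_D/k_U = (A_D/A_U)·exp[(E_U−E_D)/(RT)].
(E_U−E_D)/(RT) = (135−107)×10³/(8.314×714) = 28000/5936 = 4.717.
k_D/k_U = (8.94×10^5/1.76×10^7)·exp(4.717) = 0.05080 × 111.8 = 5.68.
Since E_D < E_U, lowering the temperature improves selectivity toward D.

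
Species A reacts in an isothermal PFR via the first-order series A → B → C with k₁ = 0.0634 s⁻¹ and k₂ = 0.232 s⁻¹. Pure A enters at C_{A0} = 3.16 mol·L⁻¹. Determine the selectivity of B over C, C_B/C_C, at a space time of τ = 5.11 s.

The intermediate concentration in a first-order A→B→C sequence is C_B = k₁C_{A0}(e^(−k₁τ) − e^(−k₂τ))/(k₂−k₁).
e^(−k₁τ) = e^(−0.0634×5.11) = e^(−0.3240) = 0.7233; e^(−k₂τ) = e^(−1.186) = 0.3056.
C_B = 0.0634×3.16/(0.232−0.0634) × (0.7233−0.3056) = 1.188×0.4177 = 0.4963 mol·L⁻¹.
C_A = C_{A0}e^(−k₁τ) = 2.286 mol·L⁻¹, so C_C = C_{A0}−C_A−C_B = 0.3781 mol·L⁻¹; C_B/C_C = 1.31.

1.31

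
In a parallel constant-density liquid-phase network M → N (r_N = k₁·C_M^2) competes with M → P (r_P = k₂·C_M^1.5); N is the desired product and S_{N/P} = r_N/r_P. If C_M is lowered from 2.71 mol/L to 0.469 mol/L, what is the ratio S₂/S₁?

0.416

S_{N/P} = (k₁/k₂)·C_M^0.5, so S₂/S₁ = (C_{M,2}/C_{M,1})^0.5.
= (0.469/2.71)^0.5 = (0.1731)^0.5 = 0.416.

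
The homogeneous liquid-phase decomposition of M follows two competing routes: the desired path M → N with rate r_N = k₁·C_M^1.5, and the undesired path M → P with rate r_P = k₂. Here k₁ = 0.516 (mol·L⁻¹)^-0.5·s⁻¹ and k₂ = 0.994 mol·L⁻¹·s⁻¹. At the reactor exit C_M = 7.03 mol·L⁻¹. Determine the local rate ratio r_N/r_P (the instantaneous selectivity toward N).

9.68

S_{N/P} = r_N/r_P = (k₁·C_M^1.5)/(k₂) = (k₁/k₂)·C_M^1.5.
= (0.516×7.030^1.5) / (0.994) = 9.618/0.9940 = 9.68.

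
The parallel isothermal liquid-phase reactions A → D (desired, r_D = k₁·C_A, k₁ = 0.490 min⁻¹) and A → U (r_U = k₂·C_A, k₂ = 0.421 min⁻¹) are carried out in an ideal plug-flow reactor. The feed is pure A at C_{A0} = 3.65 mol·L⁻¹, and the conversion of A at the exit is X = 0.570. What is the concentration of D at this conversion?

1.12 mol·L⁻¹

C_A = C_{A0}(1−X) = 1.570 mol·L⁻¹.
Both paths are first order in A, so the instantaneous fraction to D is constant: dC_D/d(−C_A) = k₁/(k₁+k₂) = 0.5379.
C_D = 0.5379·(C_{A0}−C_A) = 0.5379×2.080 = 1.12 mol·L⁻¹.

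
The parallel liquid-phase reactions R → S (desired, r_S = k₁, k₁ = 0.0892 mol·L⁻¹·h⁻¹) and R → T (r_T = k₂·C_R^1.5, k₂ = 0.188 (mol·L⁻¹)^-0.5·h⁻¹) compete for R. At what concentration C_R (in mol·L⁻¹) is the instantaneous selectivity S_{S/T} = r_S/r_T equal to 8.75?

0.143 mol·L⁻¹

S_{S/T} = (k₁/k₂)·C_R^-1.5 ⇒ C_R = (S·k₂/k₁)^(1/(-1.5)).
= (8.75×0.188/0.0892)^(-0.6667) = (18.44)^(-0.6667) = 0.143 mol·L⁻¹.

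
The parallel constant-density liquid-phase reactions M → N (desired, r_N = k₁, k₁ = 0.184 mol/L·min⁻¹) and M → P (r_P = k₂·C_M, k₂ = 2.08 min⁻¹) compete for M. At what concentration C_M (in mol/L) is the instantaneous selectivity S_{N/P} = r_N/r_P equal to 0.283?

0.313 mol/L

S_{N/P} = (k₁/k₂)·C_M⁻¹ ⇒ C_M = (S·k₂/k₁)^(-1).
= (0.283×2.08/0.184)^(-1) = (3.199)^(-1) = 0.313 mol/L.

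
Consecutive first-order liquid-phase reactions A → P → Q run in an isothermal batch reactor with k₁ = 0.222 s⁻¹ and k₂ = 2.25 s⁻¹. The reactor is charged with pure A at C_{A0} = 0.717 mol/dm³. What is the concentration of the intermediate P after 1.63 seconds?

0.0527 mol/dm³

For first-order series with pure A initially, C_P(t) = k₁C_{A0}/(k₂−k₁)·(e^(−k₁t) − e^(−k₂t)).
e^(−k₁t) = e^(−0.222×1.63) = e^(−0.3619) = 0.6964; e^(−k₂t) = e^(−3.667) = 0.02554.
C_P = 0.222×0.717/(2.25−0.222) × (0.6964−0.02554) = 0.07849×0.6708 = 0.05265 mol/dm³.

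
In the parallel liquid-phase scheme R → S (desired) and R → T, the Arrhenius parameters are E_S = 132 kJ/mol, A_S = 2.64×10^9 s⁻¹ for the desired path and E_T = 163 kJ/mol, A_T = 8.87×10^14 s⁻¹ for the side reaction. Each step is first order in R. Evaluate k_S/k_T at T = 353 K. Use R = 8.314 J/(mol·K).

0.115

With equal orders, S_{S/T} = k_S/k_T = (A_S/A_T)·exp[(E_T−E_S)/(RT)].
(E_T−E_S)/(RT) = (163−132)×10³/(8.314×353) = 31000/2935 = 10.56.
k_S/k_T = (2.64×10^9/8.87×10^14)·exp(10.56) = 2.976×10^-6 × 38667 = 0.115.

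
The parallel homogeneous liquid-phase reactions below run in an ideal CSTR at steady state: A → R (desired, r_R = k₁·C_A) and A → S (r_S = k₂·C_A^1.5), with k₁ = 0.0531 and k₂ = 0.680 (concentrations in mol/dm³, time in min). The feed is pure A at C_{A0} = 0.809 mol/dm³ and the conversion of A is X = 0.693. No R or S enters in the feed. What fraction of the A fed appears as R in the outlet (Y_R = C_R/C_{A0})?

Exit C_A = C_{A0}(1−X) = 0.809×0.307 = 0.2484 mol/dm³.
A CSTR operates uniformly at the exit composition, giving r_R = 0.01319 and r_S = 0.08417 (each k·C_A^n at C_A = 0.2484).
Fraction of consumed A going to R: r_R/(r_R+r_S) = 0.1355.
C_R = 0.1355·C_{A0}·X = 0.1355×0.809×0.693 = 0.0759 mol/dm³; Y_R = C_R/C_{A0} = 0.0939.

0.0939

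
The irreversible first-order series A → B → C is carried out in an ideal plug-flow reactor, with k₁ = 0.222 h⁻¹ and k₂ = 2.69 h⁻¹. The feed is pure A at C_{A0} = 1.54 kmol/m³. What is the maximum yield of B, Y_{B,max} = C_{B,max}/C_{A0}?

Evaluating C_B at τ_opt = ln(k₂/k₁)/(k₂−k₁) gives C_{B,max}/C_{A0} = (k₁/k₂)^[k₂/(k₂−k₁)].
= (0.222/2.69)^(2.69/(2.69−0.222)) = (0.08253)^(1.090) = 0.06594.

0.0659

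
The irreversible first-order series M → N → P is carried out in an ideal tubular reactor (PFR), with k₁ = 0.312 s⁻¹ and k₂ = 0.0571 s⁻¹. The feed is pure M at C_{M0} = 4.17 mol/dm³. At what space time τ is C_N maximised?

6.66 s

For first-order series the maximum of C_N occurs at τ_opt = ln(k₂/k₁)/(k₂−k₁).
= ln(0.0571/0.312)/(0.0571−0.312) = ln(0.1830)/-0.2549 = -1.698/-0.2549 = 6.66 s.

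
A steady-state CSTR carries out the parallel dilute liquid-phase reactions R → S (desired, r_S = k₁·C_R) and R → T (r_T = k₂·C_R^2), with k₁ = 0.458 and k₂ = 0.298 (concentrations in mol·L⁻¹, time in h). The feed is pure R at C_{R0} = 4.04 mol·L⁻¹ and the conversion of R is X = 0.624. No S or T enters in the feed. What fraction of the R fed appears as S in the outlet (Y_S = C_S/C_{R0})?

Exit C_R = C_{R0}(1−X) = 4.04×0.376 = 1.519 mol·L⁻¹.
Rates in a CSTR are evaluated at the outlet concentration: r_S = 0.458×1.519 = 0.6957, r_T = 0.298×1.519^2 = 0.6876.
Fraction of consumed R going to S: r_S/(r_S+r_T) = 0.5029.
C_S = 0.5029·C_{R0}·X = 0.5029×4.04×0.624 = 1.27 mol·L⁻¹; Y_S = C_S/C_{R0} = 0.314.

0.314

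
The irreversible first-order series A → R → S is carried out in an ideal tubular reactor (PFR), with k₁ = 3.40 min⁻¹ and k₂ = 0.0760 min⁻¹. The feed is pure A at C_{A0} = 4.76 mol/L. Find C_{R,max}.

4.36 mol/L

At the optimum, C_{R,max}/C_{A0} = (k₁/k₂)^[k₂/(k₂−k₁)].
= (3.40/0.0760)^(0.0760/(0.0760−3.40)) = (44.74)^(-0.02286) = 0.9168.
C_{R,max} = 0.9168×4.76 = 4.36 mol/L.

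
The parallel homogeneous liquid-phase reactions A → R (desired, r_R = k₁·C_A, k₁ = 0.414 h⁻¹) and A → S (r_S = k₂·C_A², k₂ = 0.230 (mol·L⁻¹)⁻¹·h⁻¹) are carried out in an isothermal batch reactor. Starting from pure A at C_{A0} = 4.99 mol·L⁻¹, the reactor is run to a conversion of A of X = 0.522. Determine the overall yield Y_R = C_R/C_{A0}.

C_A = C_{A0}(1−X) = 2.385 mol·L⁻¹.
Along a PFR/batch, dC_R/dC_A = −r_R/(r_R+r_S) = −k₁/(k₁+k₂·C_A).
Integrating from C_{A0} to C_A: C_R = (0.414/0.230)·ln[(0.414+0.230·4.99)/(0.414+0.230·2.39)] = 1.800·ln(1.562/0.9626) = 0.8710 mol·L⁻¹.
Y_R = C_R/C_{A0} = 0.8710/4.99 = 0.175.

0.175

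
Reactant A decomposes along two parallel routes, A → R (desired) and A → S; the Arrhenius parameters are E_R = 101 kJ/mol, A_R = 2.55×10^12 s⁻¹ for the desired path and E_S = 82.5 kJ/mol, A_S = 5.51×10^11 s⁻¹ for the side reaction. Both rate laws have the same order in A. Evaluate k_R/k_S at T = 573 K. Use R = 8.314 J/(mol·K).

0.0953

k_R/k_S = (A_R/A_S)·exp[−(E_R−E_S)/(RT)] = (A_R/A_S)·exp[(E_S−E_R)/(RT)].
(E_S−E_R)/(RT) = (82.5−101)×10³/(8.314×573) = -18500/4764 = -3.883.
k_R/k_S = (2.55×10^12/5.51×10^11)·exp(-3.883) = 4.628 × 0.02058 = 0.0953.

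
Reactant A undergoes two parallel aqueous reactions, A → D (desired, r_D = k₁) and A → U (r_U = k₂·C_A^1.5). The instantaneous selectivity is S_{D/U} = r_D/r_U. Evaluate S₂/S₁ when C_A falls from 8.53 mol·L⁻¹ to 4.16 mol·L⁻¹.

2.94

S_{D/U} = (k₁/k₂)·C_A^-1.5, so S₂/S₁ = (C_{A,2}/C_{A,1})^-1.5.
= (4.16/8.53)^(-1.5) = (0.4877)^(-1.5) = 2.94.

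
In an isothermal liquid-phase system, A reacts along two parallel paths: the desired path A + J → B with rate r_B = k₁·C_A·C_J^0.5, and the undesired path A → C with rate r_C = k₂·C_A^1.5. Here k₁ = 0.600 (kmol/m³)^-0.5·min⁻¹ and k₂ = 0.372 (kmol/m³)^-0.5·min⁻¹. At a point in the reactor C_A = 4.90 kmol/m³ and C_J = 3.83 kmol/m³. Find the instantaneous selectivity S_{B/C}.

S_{B/C} = r_B/r_C = (k₁·C_A·C_J^0.5)/(k₂·C_A^1.5) = (k₁/k₂)·C_A^-0.5·C_J^0.5.
= (0.600×4.900×3.830^0.5) / (0.372×4.900^1.5) = 5.754/4.035 = 1.43.
The undesired path is higher order in A, so low C_A (CSTR or dilute feed) favours B.

1.43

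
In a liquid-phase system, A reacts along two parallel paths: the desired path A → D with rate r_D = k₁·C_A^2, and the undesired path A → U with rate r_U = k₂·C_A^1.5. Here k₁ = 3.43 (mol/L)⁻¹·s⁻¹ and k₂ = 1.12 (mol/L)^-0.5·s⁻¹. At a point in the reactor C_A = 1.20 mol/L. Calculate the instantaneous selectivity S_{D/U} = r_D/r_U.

3.35

S_{D/U} = r_D/r_U = (k₁·C_A^2)/(k₂·C_A^1.5) = (k₁/k₂)·C_A^0.5.
= (3.43×1.200^2) / (1.12×1.200^1.5) = 4.939/1.472 = 3.35.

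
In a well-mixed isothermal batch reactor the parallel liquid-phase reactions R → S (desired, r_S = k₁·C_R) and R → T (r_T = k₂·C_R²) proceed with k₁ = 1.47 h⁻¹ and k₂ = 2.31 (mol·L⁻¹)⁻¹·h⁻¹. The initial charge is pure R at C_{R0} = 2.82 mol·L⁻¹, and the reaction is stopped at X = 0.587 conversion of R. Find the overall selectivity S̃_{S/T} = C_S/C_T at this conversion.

C_R = C_{R0}(1−X) = 1.165 mol·L⁻¹.
Along a PFR/batch, dC_S/dC_R = −r_S/(r_S+r_T) = −k₁/(k₁+k₂·C_R).
Integrating from C_{R0} to C_R: C_S = (1.47/2.31)·ln[(1.47+2.31·2.82)/(1.47+2.31·1.16)] = 0.6364·ln(7.984/4.160) = 0.4148 mol·L⁻¹.
C_T = (C_{R0}−C_R)−C_S = 1.241 mol·L⁻¹; S̃_{S/T} = 0.4148/1.241 = 0.334.

0.334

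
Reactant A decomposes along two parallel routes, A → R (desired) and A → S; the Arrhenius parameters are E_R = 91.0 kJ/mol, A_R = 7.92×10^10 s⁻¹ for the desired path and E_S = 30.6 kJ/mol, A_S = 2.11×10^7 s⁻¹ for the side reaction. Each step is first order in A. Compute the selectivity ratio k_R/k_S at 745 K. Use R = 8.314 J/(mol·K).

Since both paths have the same order in A, the concentration cancels and S_{R/S} = k_R/k_S = (A_R/A_S)·exp[(E_S−E_R)/(RT)].
(E_S−E_R)/(RT) = (30.6−91.0)×10³/(8.314×745) = -60400/6194 = -9.751.
k_R/k_S = (7.92×10^10/2.11×10^7)·exp(-9.751) = 3754 × 5.821×10^-5 = 0.218.
Since E_R > E_S, raising the temperature improves selectivity toward R.

0.218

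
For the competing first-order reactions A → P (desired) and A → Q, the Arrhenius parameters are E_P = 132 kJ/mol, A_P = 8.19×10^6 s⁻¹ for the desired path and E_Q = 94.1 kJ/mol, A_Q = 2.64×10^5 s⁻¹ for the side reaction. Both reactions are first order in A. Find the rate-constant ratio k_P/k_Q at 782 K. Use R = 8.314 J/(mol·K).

k_P/k_Q = (A_P/A_Q)·exp[−(E_P−E_Q)/(RT)] = (A_P/A_Q)·exp[(E_Q−E_P)/(RT)].
(E_Q−E_P)/(RT) = (94.1−132)×10³/(8.314×782) = -37900/6502 = -5.829.
k_P/k_Q = (8.19×10^6/2.64×10^5)·exp(-5.829) = 31.02 × 0.002940 = 0.0912.
Since E_P > E_Q, raising the temperature improves selectivity toward P.

0.0912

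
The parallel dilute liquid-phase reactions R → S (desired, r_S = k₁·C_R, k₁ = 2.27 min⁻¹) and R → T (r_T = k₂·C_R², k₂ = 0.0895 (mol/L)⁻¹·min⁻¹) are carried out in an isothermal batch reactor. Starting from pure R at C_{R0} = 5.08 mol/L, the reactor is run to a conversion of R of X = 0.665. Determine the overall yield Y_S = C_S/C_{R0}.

0.587

C_R = C_{R0}(1−X) = 1.702 mol/L.
Along a PFR/batch, dC_S/dC_R = −r_S/(r_S+r_T) = −k₁/(k₁+k₂·C_R).
Integrating from C_{R0} to C_R: C_S = (2.27/0.0895)·ln[(2.27+0.0895·5.08)/(2.27+0.0895·1.70)] = 25.36·ln(2.725/2.422) = 2.983 mol/L.
Y_S = C_S/C_{R0} = 2.983/5.08 = 0.587.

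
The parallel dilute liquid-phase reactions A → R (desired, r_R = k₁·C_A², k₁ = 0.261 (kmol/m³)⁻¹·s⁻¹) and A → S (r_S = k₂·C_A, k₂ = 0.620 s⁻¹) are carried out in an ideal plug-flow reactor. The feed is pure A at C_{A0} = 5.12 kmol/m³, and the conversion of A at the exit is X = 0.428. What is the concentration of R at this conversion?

1.37 kmol/m³

C_A = C_{A0}(1−X) = 2.929 kmol/m³.
Along a PFR/batch, dC_S/dC_A = −r_S/(r_R+r_S) = −k₂/(k₂+k₁·C_A).
Integrating from C_{A0} to C_A: C_S = (0.620/0.261)·ln[(0.620+0.261·5.12)/(0.620+0.261·2.93)] = 2.375·ln(1.956/1.384) = 0.8215 kmol/m³.
Then C_R = (C_{A0}−C_A) − C_S = 2.191 − 0.8215 = 1.370 kmol/m³.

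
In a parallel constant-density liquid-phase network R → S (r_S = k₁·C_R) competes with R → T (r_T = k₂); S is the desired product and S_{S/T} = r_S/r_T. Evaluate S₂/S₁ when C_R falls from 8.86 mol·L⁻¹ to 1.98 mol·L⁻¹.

S_{S/T} = (k₁/k₂)·C_R, so S₂/S₁ = (C_{R,2}/C_{R,1}).
= 1.98/8.86 = 0.223.
Selectivity toward S falls as C_R falls — high-concentration operation is favoured.

0.223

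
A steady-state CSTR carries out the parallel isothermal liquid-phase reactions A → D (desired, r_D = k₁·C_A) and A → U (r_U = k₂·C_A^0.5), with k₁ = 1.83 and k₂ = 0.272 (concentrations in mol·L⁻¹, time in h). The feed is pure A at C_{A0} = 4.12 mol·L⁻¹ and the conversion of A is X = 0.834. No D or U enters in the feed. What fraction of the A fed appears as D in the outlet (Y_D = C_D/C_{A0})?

Exit C_A = C_{A0}(1−X) = 4.12×0.166 = 0.6839 mol·L⁻¹.
In a CSTR the entire volume is at exit conditions, so r_D = 1.83×0.6839 = 1.252 and r_U = 0.272×0.6839^0.5 = 0.2249.
Fraction of consumed A going to D: r_D/(r_D+r_U) = 0.8477.
C_D = 0.8477·C_{A0}·X = 0.8477×4.12×0.834 = 2.91 mol·L⁻¹; Y_D = C_D/C_{A0} = 0.707.

0.707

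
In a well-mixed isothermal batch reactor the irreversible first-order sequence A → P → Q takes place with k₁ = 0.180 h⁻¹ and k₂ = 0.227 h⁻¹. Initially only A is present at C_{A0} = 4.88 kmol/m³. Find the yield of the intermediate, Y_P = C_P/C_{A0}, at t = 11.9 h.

0.193

The intermediate concentration in a first-order A→B→C sequence is C_P = k₁C_{A0}(e^(−k₁t) − e^(−k₂t))/(k₂−k₁).
e^(−k₁t) = e^(−0.180×11.9) = e^(−2.142) = 0.1174; e^(−k₂t) = e^(−2.701) = 0.06712.
C_P = 0.180×4.88/(0.227−0.180) × (0.1174−0.06712) = 18.69×0.05030 = 0.9401 kmol/m³.
Y_P = C_P/C_{A0} = 0.9401/4.88 = 0.193.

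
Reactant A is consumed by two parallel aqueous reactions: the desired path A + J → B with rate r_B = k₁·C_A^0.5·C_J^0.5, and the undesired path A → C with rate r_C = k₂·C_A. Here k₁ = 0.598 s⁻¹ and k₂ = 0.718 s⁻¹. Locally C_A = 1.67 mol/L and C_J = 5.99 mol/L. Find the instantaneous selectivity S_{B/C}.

S_{B/C} = r_B/r_C = (k₁·C_A^0.5·C_J^0.5)/(k₂·C_A) = (k₁/k₂)·C_A^-0.5·C_J^0.5.
= (0.598×1.670^0.5×5.990^0.5) / (0.718×1.670) = 1.891/1.199 = 1.58.

1.58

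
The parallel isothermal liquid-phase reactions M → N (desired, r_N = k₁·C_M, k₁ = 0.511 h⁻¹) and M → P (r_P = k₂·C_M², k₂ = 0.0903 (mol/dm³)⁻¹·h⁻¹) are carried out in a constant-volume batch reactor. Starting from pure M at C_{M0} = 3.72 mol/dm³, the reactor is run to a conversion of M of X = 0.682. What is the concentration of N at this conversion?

C_M = C_{M0}(1−X) = 1.183 mol/dm³.
Along a PFR/batch, dC_N/dC_M = −r_N/(r_N+r_P) = −k₁/(k₁+k₂·C_M).
Integrating from C_{M0} to C_M: C_N = (0.511/0.0903)·ln[(0.511+0.0903·3.72)/(0.511+0.0903·1.18)] = 5.659·ln(0.8469/0.6178) = 1.785 mol/dm³.

1.78 mol/dm³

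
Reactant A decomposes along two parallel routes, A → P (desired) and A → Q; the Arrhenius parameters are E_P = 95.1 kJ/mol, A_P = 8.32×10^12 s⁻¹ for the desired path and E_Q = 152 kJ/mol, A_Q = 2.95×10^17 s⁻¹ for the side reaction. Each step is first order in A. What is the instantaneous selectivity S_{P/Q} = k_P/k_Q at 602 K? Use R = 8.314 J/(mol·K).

2.44

k_P/k_Q = (A_P/A_Q)·exp[−(E_P−E_Q)/(RT)] = (A_P/A_Q)·exp[(E_Q−E_P)/(RT)].
(E_Q−E_P)/(RT) = (152−95.1)×10³/(8.314×602) = 56900/5005 = 11.37.
k_P/k_Q = (8.32×10^12/2.95×10^17)·exp(11.37) = 2.820×10^-5 × 86558 = 2.44.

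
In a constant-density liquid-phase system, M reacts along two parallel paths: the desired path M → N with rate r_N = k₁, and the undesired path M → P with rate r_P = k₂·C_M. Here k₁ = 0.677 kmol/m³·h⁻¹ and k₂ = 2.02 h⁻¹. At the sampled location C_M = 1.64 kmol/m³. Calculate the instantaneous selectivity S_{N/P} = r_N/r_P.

0.204

S_{N/P} = r_N/r_P = (k₁)/(k₂·C_M) = (k₁/k₂)·C_M⁻¹.
= (0.677) / (2.02×1.640) = 0.6770/3.313 = 0.204.
The undesired path is higher order in M, so low C_M (CSTR or dilute feed) favours N.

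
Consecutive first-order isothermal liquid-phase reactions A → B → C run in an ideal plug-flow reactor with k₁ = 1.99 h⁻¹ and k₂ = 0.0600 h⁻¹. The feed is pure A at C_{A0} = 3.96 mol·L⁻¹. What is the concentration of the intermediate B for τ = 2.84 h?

Solving the coupled first-order balances gives C_B(τ) = [k₁/(k₂−k₁)]·C_{A0}·(e^(−k₁τ) − e^(−k₂τ)).
e^(−k₁τ) = e^(−1.99×2.84) = e^(−5.652) = 0.003512; e^(−k₂τ) = e^(−0.1704) = 0.8433.
C_B = 1.99×3.96/(0.0600−1.99) × (0.003512−0.8433) = (-4.083)×(-0.8398) = 3.429 mol·L⁻¹.

3.43 mol·L⁻¹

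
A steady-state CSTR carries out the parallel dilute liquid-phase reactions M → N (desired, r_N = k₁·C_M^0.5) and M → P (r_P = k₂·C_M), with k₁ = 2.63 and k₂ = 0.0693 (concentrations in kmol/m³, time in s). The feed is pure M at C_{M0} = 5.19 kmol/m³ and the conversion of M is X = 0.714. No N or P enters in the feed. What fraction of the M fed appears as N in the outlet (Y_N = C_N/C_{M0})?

0.692

Exit C_M = C_{M0}(1−X) = 5.19×0.286 = 1.484 kmol/m³.
In a CSTR the entire volume is at exit conditions, so r_N = 2.63×1.484^0.5 = 3.204 and r_P = 0.0693×1.484 = 0.1029.
Fraction of consumed M going to N: r_N/(r_N+r_P) = 0.9689.
C_N = 0.9689·C_{M0}·X = 0.9689×5.19×0.714 = 3.59 kmol/m³; Y_N = C_N/C_{M0} = 0.692.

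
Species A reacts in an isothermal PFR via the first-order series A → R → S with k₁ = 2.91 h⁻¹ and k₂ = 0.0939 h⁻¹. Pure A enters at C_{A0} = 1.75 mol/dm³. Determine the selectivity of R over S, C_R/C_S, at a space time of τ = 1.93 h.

The intermediate concentration in a first-order A→B→C sequence is C_R = k₁C_{A0}(e^(−k₁τ) − e^(−k₂τ))/(k₂−k₁).
e^(−k₁τ) = e^(−2.91×1.93) = e^(−5.616) = 0.003638; e^(−k₂τ) = e^(−0.1812) = 0.8342.
C_R = 2.91×1.75/(0.0939−2.91) × (0.003638−0.8342) = (-1.808)×(-0.8306) = 1.502 mol/dm³.
C_A = C_{A0}e^(−k₁τ) = 0.006367 mol/dm³, so C_S = C_{A0}−C_A−C_R = 0.2416 mol/dm³; C_R/C_S = 6.22.

6.22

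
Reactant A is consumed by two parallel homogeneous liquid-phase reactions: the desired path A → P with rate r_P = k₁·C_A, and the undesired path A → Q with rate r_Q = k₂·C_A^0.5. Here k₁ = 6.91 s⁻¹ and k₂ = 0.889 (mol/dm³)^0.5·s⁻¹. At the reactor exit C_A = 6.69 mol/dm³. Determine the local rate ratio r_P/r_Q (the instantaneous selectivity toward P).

20.1

S_{P/Q} = r_P/r_Q = (k₁·C_A)/(k₂·C_A^0.5) = (k₁/k₂)·C_A^0.5.
= (6.91×6.690) / (0.889×6.690^0.5) = 46.23/2.299 = 20.1.
Since the desired path is higher order in A, keeping C_A high (PFR or concentrated feed) favours P.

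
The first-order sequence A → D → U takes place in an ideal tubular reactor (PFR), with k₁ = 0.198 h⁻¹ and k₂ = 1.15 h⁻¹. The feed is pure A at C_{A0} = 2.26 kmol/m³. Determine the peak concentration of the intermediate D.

0.270 kmol/m³

For a first-order series the maximum intermediate yield is C_{D,max}/C_{A0} = (k₁/k₂)^[k₂/(k₂−k₁)].
= (0.198/1.15)^(1.15/(1.15−0.198)) = (0.1722)^(1.208) = 0.1194.
C_{D,max} = 0.1194×2.26 = 0.270 kmol/m³.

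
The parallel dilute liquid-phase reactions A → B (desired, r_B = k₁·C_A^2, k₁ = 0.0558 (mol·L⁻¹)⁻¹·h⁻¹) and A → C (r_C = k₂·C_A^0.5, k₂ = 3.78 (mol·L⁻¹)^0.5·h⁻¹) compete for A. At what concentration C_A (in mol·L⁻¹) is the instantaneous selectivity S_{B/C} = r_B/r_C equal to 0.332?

7.97 mol·L⁻¹

S_{B/C} = (k₁/k₂)·C_A^1.5 ⇒ C_A = (S·k₂/k₁)^(1/1.5).
= (0.332×3.78/0.0558)^(0.6667) = (22.49)^(0.6667) = 7.97 mol·L⁻¹.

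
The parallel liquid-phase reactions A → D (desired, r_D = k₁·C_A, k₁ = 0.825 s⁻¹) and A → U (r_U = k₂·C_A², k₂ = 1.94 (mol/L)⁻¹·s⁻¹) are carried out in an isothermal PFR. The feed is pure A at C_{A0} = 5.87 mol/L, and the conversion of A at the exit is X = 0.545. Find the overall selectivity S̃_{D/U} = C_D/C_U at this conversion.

0.104

C_A = C_{A0}(1−X) = 2.671 mol/L.
Along a PFR/batch, dC_D/dC_A = −r_D/(r_D+r_U) = −k₁/(k₁+k₂·C_A).
Integrating from C_{A0} to C_A: C_D = (0.825/1.94)·ln[(0.825+1.94·5.87)/(0.825+1.94·2.67)] = 0.4253·ln(12.21/6.006) = 0.3018 mol/L.
C_U = (C_{A0}−C_A)−C_D = 2.897 mol/L; S̃_{D/U} = 0.3018/2.897 = 0.104.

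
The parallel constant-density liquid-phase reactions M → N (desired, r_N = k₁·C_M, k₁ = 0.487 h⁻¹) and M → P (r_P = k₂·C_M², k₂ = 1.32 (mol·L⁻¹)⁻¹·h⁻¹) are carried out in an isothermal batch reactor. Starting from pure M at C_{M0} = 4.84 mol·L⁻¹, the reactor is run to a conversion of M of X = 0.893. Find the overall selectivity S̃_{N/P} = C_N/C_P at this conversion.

C_M = C_{M0}(1−X) = 0.5179 mol·L⁻¹.
Along a PFR/batch, dC_N/dC_M = −r_N/(r_N+r_P) = −k₁/(k₁+k₂·C_M).
Integrating from C_{M0} to C_M: C_N = (0.487/1.32)·ln[(0.487+1.32·4.84)/(0.487+1.32·0.518)] = 0.3689·ln(6.876/1.171) = 0.6532 mol·L⁻¹.
C_P = (C_{M0}−C_M)−C_N = 3.669 mol·L⁻¹; S̃_{N/P} = 0.6532/3.669 = 0.178.

0.178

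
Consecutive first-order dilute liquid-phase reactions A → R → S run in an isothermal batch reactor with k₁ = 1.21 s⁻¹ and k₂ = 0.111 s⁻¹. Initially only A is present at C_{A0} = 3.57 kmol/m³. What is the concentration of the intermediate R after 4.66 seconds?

The intermediate concentration in a first-order A→B→C sequence is C_R = k₁C_{A0}(e^(−k₁t) − e^(−k₂t))/(k₂−k₁).
e^(−k₁t) = e^(−1.21×4.66) = e^(−5.639) = 0.003558; e^(−k₂t) = e^(−0.5173) = 0.5962.
C_R = 1.21×3.57/(0.111−1.21) × (0.003558−0.5962) = (-3.931)×(-0.5926) = 2.329 kmol/m³.

2.33 kmol/m³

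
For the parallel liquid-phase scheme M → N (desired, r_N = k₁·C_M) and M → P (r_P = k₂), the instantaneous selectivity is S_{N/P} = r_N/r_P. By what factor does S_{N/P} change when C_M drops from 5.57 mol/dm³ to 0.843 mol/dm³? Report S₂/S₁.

0.151

S_{N/P} = (k₁/k₂)·C_M, so S₂/S₁ = (C_{M,2}/C_{M,1}).
= 0.843/5.57 = 0.151.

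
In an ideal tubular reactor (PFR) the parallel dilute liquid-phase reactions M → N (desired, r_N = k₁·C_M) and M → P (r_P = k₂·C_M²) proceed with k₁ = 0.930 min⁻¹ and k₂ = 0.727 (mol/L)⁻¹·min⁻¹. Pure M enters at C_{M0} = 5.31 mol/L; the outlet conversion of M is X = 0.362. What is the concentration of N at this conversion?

0.441 mol/L

C_M = C_{M0}(1−X) = 3.388 mol/L.
Along a PFR/batch, dC_N/dC_M = −r_N/(r_N+r_P) = −k₁/(k₁+k₂·C_M).
Integrating from C_{M0} to C_M: C_N = (0.930/0.727)·ln[(0.930+0.727·5.31)/(0.930+0.727·3.39)] = 1.279·ln(4.790/3.393) = 0.4412 mol/L.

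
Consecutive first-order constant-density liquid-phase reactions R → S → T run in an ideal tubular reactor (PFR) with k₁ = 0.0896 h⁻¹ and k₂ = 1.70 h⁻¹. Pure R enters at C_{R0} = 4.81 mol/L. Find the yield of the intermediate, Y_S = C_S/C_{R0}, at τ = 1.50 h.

0.0443

Solving the coupled first-order balances gives C_S(τ) = [k₁/(k₂−k₁)]·C_{R0}·(e^(−k₁τ) − e^(−k₂τ)).
e^(−k₁τ) = e^(−0.0896×1.50) = e^(−0.1344) = 0.8742; e^(−k₂τ) = e^(−2.550) = 0.07808.
C_S = 0.0896×4.81/(1.70−0.0896) × (0.8742−0.07808) = 0.2676×0.7962 = 0.2131 mol/L.
Y_S = C_S/C_{R0} = 0.2131/4.81 = 0.0443.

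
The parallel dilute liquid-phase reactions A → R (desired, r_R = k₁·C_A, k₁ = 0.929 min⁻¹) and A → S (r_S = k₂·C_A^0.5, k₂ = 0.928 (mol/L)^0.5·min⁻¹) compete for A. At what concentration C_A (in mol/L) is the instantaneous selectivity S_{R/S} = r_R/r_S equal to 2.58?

6.64 mol/L

S_{R/S} = (k₁/k₂)·C_A^0.5 ⇒ C_A = (S·k₂/k₁)^(2).
= (2.58×0.928/0.929)^(2) = (2.577)^(2) = 6.64 mol/L.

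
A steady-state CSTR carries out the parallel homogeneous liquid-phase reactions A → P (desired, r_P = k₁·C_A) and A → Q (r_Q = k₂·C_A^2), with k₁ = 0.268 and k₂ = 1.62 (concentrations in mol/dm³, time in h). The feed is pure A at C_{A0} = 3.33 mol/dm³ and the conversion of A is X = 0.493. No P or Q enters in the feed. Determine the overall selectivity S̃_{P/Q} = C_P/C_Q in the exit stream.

Exit C_A = C_{A0}(1−X) = 3.33×0.507 = 1.688 mol/dm³.
Rates in a CSTR are evaluated at the outlet concentration: r_P = 0.268×1.688 = 0.4525, r_Q = 1.62×1.688^2 = 4.618.
Overall selectivity = C_P/C_Q = r_Pτ/(r_Qτ) = r_P/r_Q = 0.0980.

0.0980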